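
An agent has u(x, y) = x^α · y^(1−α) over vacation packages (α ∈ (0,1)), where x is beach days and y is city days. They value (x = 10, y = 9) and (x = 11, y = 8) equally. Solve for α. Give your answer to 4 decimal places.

α ≈ 0.5527

Indifference: 10^α · 9^(1−α) = 11^α · 8^(1−α).
Rearrange to (10/11)^α = (8/9)^(1−α) and take logs: α·-0.0953102 = (1−α)·-0.1177830.
So α/(1−α) = (-0.1177830)/(-0.0953102) = 1.2357859, and α = 1.2357859/2.2357859 ≈ 0.5527.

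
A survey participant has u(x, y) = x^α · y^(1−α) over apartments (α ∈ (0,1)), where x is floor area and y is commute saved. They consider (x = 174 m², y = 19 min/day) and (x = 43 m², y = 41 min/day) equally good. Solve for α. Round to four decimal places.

α ≈ 0.3549

Indifference: 174^α · 19^(1−α) = 43^α · 41^(1−α).
(174/43)^α = (41/19)^(1−α); take logs: α·ln(174/43) = (1−α)·ln(41/19), i.e. α·1.3978552 = (1−α)·0.7691331.
So α/(1−α) = (0.7691331)/(1.3978552) = 0.5502237, and α = 0.5502237/1.5502237 ≈ 0.3549.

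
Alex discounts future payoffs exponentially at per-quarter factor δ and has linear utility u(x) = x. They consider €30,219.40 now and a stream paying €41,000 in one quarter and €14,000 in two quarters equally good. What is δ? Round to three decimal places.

δ ≈ 0.610

Equating present values: 30219.40 = 41000δ + 14000δ².
That is, 14000δ² + 41000δ − 30219.40 = 0, a quadratic in δ.
δ = (−41000 + √(41000² + 4·14000·30219.40)) / (2·14000) = (−41000 + √3373286400.00) / 28000 ≈ 0.610.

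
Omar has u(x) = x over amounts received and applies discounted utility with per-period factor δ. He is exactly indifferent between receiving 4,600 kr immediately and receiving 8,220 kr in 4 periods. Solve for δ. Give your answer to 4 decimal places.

The payoff in 4 periods is discounted by δ^4, so u(4600) = δ^4·u(8220) and δ^4 = u(4600)/u(8220).
With u(x) = x: δ^4 = 4600/8220 = 0.55961.
So δ = 0.55961^(1/4) ≈ 0.8649.

δ ≈ 0.8649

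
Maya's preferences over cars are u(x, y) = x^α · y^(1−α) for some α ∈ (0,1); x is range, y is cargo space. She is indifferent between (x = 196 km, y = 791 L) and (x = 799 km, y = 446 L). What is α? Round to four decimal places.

Indifference: 196^α · 791^(1−α) = 799^α · 446^(1−α).
(196/799)^α = (446/791)^(1−α); take logs: α·ln(196/799) = (1−α)·ln(446/791), i.e. α·-1.4052463 = (1−α)·-0.5729790.
So α/(1−α) = (-0.5729790)/(-1.4052463) = 0.4077428, and α = 0.4077428/1.4077428 ≈ 0.2896.

α ≈ 0.2896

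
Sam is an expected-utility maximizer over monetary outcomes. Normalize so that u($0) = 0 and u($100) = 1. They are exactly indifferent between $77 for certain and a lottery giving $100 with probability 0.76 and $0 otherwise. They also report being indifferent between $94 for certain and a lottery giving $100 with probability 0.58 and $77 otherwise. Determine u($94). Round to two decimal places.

0.90

The first gamble pins u($77): it must equal 0.76·1 + 0.24·0 = 0.76.
Chaining: u($94) = 0.58·1.00 + 0.42·0.76 = 0.8992.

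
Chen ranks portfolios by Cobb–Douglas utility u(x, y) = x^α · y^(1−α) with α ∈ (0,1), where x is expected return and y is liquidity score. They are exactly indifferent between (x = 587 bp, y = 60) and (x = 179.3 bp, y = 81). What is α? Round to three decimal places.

α ≈ 0.202

The Cobb–Douglas utilities coincide, so 587^α·60^(1−α) = 179.3^α·81^(1−α).
Rearrange to (587/179.3)^α = (81/60)^(1−α) and take logs: α·1.185964 = (1−α)·0.300105.
With A = 1.185964 and B = 0.300105: α·A = (1−α)·B, so α = B/(A+B) = 0.300105/1.486069 ≈ 0.202.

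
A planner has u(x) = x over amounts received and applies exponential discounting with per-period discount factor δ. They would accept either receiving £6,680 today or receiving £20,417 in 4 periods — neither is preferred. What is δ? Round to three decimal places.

δ ≈ 0.756

Equating discounted utilities: u(6680) = δ^4·u(20417) ⇒ δ^4 = u(6680)/u(20417).
With u(x) = x: δ^4 = 6680/20417 = 0.32718.
So δ = 0.32718^(1/4) ≈ 0.756.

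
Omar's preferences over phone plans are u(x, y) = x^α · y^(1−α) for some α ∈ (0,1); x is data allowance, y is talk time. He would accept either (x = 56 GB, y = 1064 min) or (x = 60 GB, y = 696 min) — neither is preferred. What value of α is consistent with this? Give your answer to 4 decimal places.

α ≈ 0.8602

The Cobb–Douglas utilities coincide, so 56^α·1064^(1−α) = 60^α·696^(1−α).
Rearrange to (56/60)^α = (696/1064)^(1−α) and take logs: α·-0.0689929 = (1−α)·-0.4244410.
Thus α·(-0.4934339) = -0.4244410, so α = -0.4244410/-0.4934339 ≈ 0.8602.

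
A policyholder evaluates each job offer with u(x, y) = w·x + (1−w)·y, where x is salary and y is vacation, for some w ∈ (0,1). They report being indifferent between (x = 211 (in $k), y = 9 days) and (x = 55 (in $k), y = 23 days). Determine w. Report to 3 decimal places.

Equating utilities: w·211 + (1−w)·9 = w·55 + (1−w)·23.
Rearranging, 156·w − 14·(1−w) = 0.
The marginal rate of substitution is 14/156, so w = 14/(156+14) = 0.082.

w = 0.082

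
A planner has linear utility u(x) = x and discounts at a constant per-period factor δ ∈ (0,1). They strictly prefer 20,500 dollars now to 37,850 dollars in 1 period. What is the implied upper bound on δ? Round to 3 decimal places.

δ < 0.542

Under u(x) = x this choice says 20500 > δ·37850.
Dividing through by 37850 gives δ < 0.54161.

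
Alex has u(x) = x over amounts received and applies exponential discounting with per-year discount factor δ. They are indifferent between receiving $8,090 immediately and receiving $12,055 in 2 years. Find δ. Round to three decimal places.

Indifference means u(8090) = δ^2 · u(12055), so δ^2 = u(8090)/u(12055).
With u(x) = x: δ^2 = 8090/12055 = 0.67109.
Taking the square root: δ = 0.67109^(1/2) ≈ 0.819.

δ ≈ 0.819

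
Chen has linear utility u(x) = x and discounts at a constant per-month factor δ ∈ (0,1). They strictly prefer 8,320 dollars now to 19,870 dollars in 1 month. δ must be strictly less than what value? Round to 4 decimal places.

Under u(x) = x this choice says 8320 > δ·19870.
So δ < 8320/19870 = 0.41872.

δ < 0.4187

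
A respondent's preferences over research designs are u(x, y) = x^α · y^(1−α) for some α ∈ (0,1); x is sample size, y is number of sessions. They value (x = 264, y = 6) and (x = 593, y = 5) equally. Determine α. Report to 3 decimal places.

α ≈ 0.184

Set the two utilities equal: 264^α·6^(1−α) = 593^α·5^(1−α).
Taking logs: α·ln 264 + (1−α)·ln 6 = α·ln 593 + (1−α)·ln 5, i.e. α·-0.809245 = (1−α)·-0.182322.
So α/(1−α) = (-0.182322)/(-0.809245) = 0.225299, and α = 0.225299/1.225299 ≈ 0.184.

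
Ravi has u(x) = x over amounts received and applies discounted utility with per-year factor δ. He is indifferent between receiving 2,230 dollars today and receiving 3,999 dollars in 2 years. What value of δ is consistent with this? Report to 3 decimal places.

The payoff in 2 years is discounted by δ^2, so u(2230) = δ^2·u(3999) and δ^2 = u(2230)/u(3999).
With u(x) = x: δ^2 = 2230/3999 = 0.55764.
So δ = 0.55764^(1/2) ≈ 0.747.

δ ≈ 0.747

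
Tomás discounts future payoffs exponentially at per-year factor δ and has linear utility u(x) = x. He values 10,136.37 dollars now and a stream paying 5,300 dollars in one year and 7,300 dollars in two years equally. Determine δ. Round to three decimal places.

Present value of the stream is 5300·δ + 7300·δ². Indifference gives 5300δ + 7300δ² = 10136.37.
That is, 7300δ² + 5300δ − 10136.37 = 0, a quadratic in δ.
δ = (−5300 + √(5300² + 4·7300·10136.37)) / (2·7300) = (−5300 + √324072004.00) / 14600 ≈ 0.870.

δ ≈ 0.870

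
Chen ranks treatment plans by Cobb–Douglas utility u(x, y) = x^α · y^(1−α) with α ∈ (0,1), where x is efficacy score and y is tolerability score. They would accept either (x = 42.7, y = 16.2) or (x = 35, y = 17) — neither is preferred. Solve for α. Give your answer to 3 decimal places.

α ≈ 0.195

Set the two utilities equal: 42.7^α·16.2^(1−α) = 35^α·17^(1−α).
Taking logs: α·ln 42.7 + (1−α)·ln 16.2 = α·ln 35 + (1−α)·ln 17, i.e. α·0.198851 = (1−α)·0.048202.
Thus α·(0.247053) = 0.048202, so α = 0.048202/0.247053 ≈ 0.195.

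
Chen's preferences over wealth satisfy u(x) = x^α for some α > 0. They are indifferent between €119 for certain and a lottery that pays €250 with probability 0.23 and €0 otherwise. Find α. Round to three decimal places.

α ≈ 1.980

Since u(0) = 0, the lottery's EU is 0.23·250^α.
Indifference: 119^α = 0.23·250^α, so (119/250)^α = 0.23.
Taking logs: α·ln(119/250) = ln(0.23), so α = -1.469676 / -0.742337 ≈ 1.980.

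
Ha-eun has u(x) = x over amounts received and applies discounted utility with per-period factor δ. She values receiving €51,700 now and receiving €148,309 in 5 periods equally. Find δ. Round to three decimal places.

δ ≈ 0.810

Equating discounted utilities: u(51700) = δ^5·u(148309) ⇒ δ^5 = u(51700)/u(148309).
With u(x) = x: δ^5 = 51700/148309 = 0.34860.
Taking the 5th root: δ = 0.34860^(1/5) ≈ 0.810.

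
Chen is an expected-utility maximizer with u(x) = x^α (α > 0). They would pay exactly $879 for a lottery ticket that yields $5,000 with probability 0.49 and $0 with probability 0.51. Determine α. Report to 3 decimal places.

α ≈ 0.410

EU(lottery) = 0.49·5000^α + 0.51·0 = 0.49·5000^α.
Equating: 879^α = 0.49·5000^α, i.e. 0.1758^α = 0.49.
α = ln(0.49) / ln(879/5000) = -0.713350/-1.738408 ≈ 0.410.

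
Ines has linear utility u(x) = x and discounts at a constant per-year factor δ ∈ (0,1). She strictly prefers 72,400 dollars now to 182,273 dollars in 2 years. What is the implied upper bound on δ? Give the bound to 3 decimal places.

δ < 0.630

The preference means 72400 > δ^2·182273.
Hence δ^2 < 72400/182273 = 0.39721, and x ↦ x^(1/2) is increasing on (0,∞).
δ < (72400/182273)^(1/2) ≈ 0.630.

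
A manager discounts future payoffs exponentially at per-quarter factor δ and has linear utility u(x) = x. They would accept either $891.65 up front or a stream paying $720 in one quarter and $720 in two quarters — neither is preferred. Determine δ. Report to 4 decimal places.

Present value of the stream is 720·δ + 720·δ². Indifference gives 720δ + 720δ² = 891.65.
Rearranged: 720δ² + 720δ − 891.65 = 0.
By the quadratic formula (taking the positive root), δ = (−720 + √3086352.00) / 1440 ≈ 0.7200.

δ ≈ 0.7200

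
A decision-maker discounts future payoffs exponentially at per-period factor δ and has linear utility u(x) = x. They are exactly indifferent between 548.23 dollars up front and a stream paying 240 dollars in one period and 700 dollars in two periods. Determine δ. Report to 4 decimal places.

The stream is worth 240δ + 700δ² today, so 240δ + 700δ² = 548.23.
So 700δ² + 240δ − 548.23 = 0.
By the quadratic formula (taking the positive root), δ = (−240 + √1592644.00) / 1400 ≈ 0.7300.

δ ≈ 0.7300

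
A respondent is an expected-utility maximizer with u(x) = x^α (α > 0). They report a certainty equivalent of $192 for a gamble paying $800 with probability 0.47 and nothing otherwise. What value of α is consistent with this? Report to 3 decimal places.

α ≈ 0.529

The lottery's expected utility is 0.47·u(800) + 0.53·u(0) = 0.47·800^α (since u(0) = 0 for α > 0).
Equating: 192^α = 0.47·800^α, i.e. 0.2400^α = 0.47.
Taking logs: α·ln(192/800) = ln(0.47), so α = -0.755023 / -1.427116 ≈ 0.529.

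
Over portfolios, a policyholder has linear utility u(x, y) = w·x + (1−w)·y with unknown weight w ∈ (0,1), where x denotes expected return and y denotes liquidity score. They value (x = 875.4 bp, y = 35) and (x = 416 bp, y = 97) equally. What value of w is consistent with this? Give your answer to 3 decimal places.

w = 0.119

u(875.4,35) = u(416,97) means w·875.4 + (1−w)·35 = w·416 + (1−w)·97.
Rearranging, 459.4·w − 62·(1−w) = 0.
So w/(1−w) = 62/459.4 = 0.1350, giving w = 62/(459.4+62) = 0.119.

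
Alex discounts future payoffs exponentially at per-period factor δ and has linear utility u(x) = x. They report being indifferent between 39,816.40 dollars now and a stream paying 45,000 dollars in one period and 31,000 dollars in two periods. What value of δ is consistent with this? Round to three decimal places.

Equating present values: 39816.40 = 45000δ + 31000δ².
So 31000δ² + 45000δ − 39816.40 = 0.
δ = (−45000 + √(45000² + 4·31000·39816.40)) / (2·31000) = (−45000 + √6962233600.00) / 62000 ≈ 0.620.

δ ≈ 0.620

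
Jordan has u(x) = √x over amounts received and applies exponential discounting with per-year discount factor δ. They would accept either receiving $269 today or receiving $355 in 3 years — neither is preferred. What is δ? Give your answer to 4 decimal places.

δ ≈ 0.9548

Indifference means u(269) = δ^3 · u(355), so δ^3 = u(269)/u(355).
Since u(x) = √x, δ^3 = √(269/355) = 0.87049.
Taking the cube root: δ = 0.87049^(1/3) ≈ 0.9548.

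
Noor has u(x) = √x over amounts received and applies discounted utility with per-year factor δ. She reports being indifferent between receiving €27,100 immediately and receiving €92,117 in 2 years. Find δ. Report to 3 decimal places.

The payoff in 2 years is discounted by δ^2, so u(27100) = δ^2·u(92117) and δ^2 = u(27100)/u(92117).
With u(x) = √x: δ^2 = √27100/√92117 = √(27100/92117) = 0.54239.
Hence δ = (0.54239)^(1/2) = 0.73647.

δ ≈ 0.736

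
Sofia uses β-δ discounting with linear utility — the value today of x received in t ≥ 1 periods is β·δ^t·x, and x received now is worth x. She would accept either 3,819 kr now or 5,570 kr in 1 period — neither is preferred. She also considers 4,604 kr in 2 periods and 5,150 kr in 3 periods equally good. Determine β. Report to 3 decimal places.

From the later pair, β·δ^2·4604 = β·δ^3·5150; dividing through, δ = 4604/5150 = 0.89398.
Now use the now-vs-future pair: 3819 = β·δ·5570 gives β = 3819/(0.89398·5570) ≈ 0.767.

β ≈ 0.767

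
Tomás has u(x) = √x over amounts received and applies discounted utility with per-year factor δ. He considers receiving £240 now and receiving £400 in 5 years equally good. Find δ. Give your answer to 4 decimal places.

δ ≈ 0.9502

Indifference means u(240) = δ^5 · u(400), so δ^5 = u(240)/u(400).
With u(x) = √x: δ^5 = √240/√400 = √(240/400) = 0.77460.
Hence δ = (0.77460)^(1/5) = 0.950200.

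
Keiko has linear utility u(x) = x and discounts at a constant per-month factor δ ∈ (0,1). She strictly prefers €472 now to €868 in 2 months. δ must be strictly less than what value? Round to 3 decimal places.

δ < 0.737

The preference means 472 > δ^2·868.
Dividing by 868: δ^2 < 0.54378. Both sides are positive, so the square root keeps the direction.
δ < 0.54378^(1/2) = 0.737.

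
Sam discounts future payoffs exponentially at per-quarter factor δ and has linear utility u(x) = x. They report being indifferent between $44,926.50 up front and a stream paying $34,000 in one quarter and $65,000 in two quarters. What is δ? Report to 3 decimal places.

Equating present values: 44926.50 = 34000δ + 65000δ².
So 65000δ² + 34000δ − 44926.50 = 0.
The positive root is δ = [−34000 + √(34000² + 4·65000·44926.50)] / (2·65000) = (−34000 + 113300.000)/130000 ≈ 0.610.

δ ≈ 0.610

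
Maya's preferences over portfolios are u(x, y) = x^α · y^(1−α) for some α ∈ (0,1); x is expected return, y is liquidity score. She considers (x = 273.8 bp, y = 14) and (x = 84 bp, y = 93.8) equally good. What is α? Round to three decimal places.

α ≈ 0.617

Set the two utilities equal: 273.8^α·14^(1−α) = 84^α·93.8^(1−α).
Rearrange to (273.8/84)^α = (93.8/14)^(1−α) and take logs: α·1.181581 = (1−α)·1.902108.
With A = 1.181581 and B = 1.902108: α·A = (1−α)·B, so α = B/(A+B) = 1.902108/3.083689 ≈ 0.617.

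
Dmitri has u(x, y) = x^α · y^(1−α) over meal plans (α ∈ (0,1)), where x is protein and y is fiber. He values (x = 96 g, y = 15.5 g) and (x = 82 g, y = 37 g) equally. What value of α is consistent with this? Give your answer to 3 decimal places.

Set the two utilities equal: 96^α·15.5^(1−α) = 82^α·37^(1−α).
Taking logs: α·ln 96 + (1−α)·ln 15.5 = α·ln 82 + (1−α)·ln 37, i.e. α·0.157629 = (1−α)·0.870078.
Thus α·(1.027707) = 0.870078, so α = 0.870078/1.027707 ≈ 0.847.

α ≈ 0.847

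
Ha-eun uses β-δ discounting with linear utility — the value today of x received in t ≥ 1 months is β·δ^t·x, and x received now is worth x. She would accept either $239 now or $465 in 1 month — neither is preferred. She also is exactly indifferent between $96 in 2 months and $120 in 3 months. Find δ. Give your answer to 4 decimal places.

δ ≈ 0.8000

The second indifference involves only future payoffs, so β cancels: β·δ^2·96 = β·δ^3·120, giving δ = 96/120 = 0.80000.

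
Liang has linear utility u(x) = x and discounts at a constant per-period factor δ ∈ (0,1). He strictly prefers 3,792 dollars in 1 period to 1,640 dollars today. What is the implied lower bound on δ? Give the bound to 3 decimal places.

Comparing present values: 1640 < δ·3792.
So δ > 1640/3792 = 0.43249.

δ > 0.432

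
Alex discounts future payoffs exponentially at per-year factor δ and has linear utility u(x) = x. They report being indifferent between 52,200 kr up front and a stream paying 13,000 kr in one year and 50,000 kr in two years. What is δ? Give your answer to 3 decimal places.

Equating present values: 52200 = 13000δ + 50000δ².
That is, 50000δ² + 13000δ − 52200 = 0, a quadratic in δ.
By the quadratic formula (taking the positive root), δ = (−13000 + √10609000000.00) / 100000 ≈ 0.900.

δ ≈ 0.900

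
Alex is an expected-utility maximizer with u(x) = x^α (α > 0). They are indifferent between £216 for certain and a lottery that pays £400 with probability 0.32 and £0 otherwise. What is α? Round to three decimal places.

α ≈ 1.849

EU(lottery) = 0.32·400^α + 0.68·0 = 0.32·400^α.
Indifference: 216^α = 0.32·400^α, so (216/400)^α = 0.32.
Taking logs: α·ln(216/400) = ln(0.32), so α = -1.139434 / -0.616186 ≈ 1.849.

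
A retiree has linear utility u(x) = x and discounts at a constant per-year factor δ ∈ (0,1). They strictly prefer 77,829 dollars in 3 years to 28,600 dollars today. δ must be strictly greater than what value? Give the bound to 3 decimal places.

δ > 0.716

Under u(x) = x this choice says 28600 < δ^3·77829.
So δ^3 > 28600/77829 = 0.36747; taking the cube root of both positive sides preserves the inequality.
δ > 0.36747^(1/3) = 0.716.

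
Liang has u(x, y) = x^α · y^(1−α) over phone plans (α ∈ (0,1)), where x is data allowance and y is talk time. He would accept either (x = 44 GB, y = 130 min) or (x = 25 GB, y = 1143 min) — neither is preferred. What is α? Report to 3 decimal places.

α ≈ 0.794

Indifference: 44^α · 130^(1−α) = 25^α · 1143^(1−α).
(44/25)^α = (1143/130)^(1−α); take logs: α·ln(44/25) = (1−α)·ln(1143/130), i.e. α·0.565314 = (1−α)·2.173877.
So α/(1−α) = (2.173877)/(0.565314) = 3.845433, and α = 3.845433/4.845433 ≈ 0.794.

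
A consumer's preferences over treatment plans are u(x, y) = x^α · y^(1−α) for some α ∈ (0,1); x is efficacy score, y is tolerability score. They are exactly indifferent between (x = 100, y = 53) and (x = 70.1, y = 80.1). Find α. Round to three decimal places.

Indifference: 100^α · 53^(1−α) = 70.1^α · 80.1^(1−α).
(100/70.1)^α = (80.1/53)^(1−α); take logs: α·ln(100/70.1) = (1−α)·ln(80.1/53), i.e. α·0.355247 = (1−α)·0.412984.
Thus α·(0.768231) = 0.412984, so α = 0.412984/0.768231 ≈ 0.538.

α ≈ 0.538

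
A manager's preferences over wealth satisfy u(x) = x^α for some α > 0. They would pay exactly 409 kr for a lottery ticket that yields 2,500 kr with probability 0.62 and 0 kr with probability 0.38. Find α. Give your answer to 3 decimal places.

EU(lottery) = 0.62·2500^α + 0.38·0 = 0.62·2500^α.
Setting u(409) equal to that: 409^α = 0.62·2500^α ⇒ (409/2500)^α = 0.62.
Taking logs: α·ln(409/2500) = ln(0.62), so α = -0.478036 / -1.810331 ≈ 0.264.

α ≈ 0.264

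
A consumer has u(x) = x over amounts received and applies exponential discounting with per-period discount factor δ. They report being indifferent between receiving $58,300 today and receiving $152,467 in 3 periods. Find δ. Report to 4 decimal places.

The payoff in 3 periods is discounted by δ^3, so u(58300) = δ^3·u(152467) and δ^3 = u(58300)/u(152467).
With u(x) = x: δ^3 = 58300/152467 = 0.38238.
Taking the cube root: δ = 0.38238^(1/3) ≈ 0.7258.

δ ≈ 0.7258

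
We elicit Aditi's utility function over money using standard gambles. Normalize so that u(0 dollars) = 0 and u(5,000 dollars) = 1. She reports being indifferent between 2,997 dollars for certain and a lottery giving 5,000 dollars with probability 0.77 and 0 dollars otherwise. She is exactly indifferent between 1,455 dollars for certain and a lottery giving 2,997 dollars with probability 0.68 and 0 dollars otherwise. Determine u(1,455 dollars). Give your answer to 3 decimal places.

0.524

First, u(2,997 dollars) = 0.77·u(5,000 dollars) + 0.23·u(0 dollars) = 0.77.
The second indifference gives u(1,455 dollars) = 0.68·u(2,997 dollars) + 0.32·u(0 dollars) = 0.68·0.77 + 0.32·0.00 = 0.5236.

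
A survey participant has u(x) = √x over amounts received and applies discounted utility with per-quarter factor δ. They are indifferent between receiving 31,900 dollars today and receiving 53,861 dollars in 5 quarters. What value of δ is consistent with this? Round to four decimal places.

δ ≈ 0.9490

The payoff in 5 quarters is discounted by δ^5, so u(31900) = δ^5·u(53861) and δ^5 = u(31900)/u(53861).
Since u(x) = √x, δ^5 = √(31900/53861) = 0.76959.
So δ = 0.76959^(1/5) ≈ 0.9490.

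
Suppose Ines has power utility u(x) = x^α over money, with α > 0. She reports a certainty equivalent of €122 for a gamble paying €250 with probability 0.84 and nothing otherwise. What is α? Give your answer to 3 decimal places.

The lottery's expected utility is 0.84·u(250) + 0.16·u(0) = 0.84·250^α (since u(0) = 0 for α > 0).
Equating: 122^α = 0.84·250^α, i.e. 0.4880^α = 0.84.
α = ln(0.84) / ln(122/250) = -0.174353/-0.717440 ≈ 0.243.

α ≈ 0.243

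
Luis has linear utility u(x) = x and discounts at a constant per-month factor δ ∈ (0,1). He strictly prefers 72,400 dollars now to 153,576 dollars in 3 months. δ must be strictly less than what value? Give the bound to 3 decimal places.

The preference means 72400 > δ^3·153576.
Dividing by 153576: δ^3 < 0.47143. Both sides are positive, so the cube root keeps the direction.
δ < (72400/153576)^(1/3) ≈ 0.778.

δ < 0.778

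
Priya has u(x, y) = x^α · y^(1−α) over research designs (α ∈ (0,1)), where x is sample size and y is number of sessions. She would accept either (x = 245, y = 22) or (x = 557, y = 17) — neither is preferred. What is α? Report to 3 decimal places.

α ≈ 0.239

Set the two utilities equal: 245^α·22^(1−α) = 557^α·17^(1−α).
(245/557)^α = (17/22)^(1−α); take logs: α·ln(245/557) = (1−α)·ln(17/22), i.e. α·-0.821307 = (1−α)·-0.257829.
With A = -0.821307 and B = -0.257829: α·A = (1−α)·B, so α = B/(A+B) = -0.257829/-1.079136 ≈ 0.239.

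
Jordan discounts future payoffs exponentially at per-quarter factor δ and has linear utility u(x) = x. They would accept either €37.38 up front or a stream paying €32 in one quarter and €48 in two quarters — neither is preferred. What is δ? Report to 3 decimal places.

Present value of the stream is 32·δ + 48·δ². Indifference gives 32δ + 48δ² = 37.38.
Rearranged: 48δ² + 32δ − 37.38 = 0.
The positive root is δ = [−32 + √(32² + 4·48·37.38)] / (2·48) = (−32 + 90.559)/96 ≈ 0.610.

δ ≈ 0.610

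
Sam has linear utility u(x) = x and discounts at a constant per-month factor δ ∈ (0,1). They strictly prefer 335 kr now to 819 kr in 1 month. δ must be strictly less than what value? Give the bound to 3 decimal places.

Under u(x) = x this choice says 335 > δ·819.
So δ < 335/819 = 0.40904.

δ < 0.409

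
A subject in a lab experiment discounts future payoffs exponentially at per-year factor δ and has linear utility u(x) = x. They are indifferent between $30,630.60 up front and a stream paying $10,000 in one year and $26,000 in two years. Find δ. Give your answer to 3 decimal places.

δ ≈ 0.910

Equating present values: 30630.60 = 10000δ + 26000δ².
That is, 26000δ² + 10000δ − 30630.60 = 0, a quadratic in δ.
δ = (−10000 + √(10000² + 4·26000·30630.60)) / (2·26000) = (−10000 + √3285582400.00) / 52000 ≈ 0.910.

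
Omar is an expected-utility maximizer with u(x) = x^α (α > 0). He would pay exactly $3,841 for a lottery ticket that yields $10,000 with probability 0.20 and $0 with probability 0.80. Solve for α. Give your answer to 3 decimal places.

α ≈ 1.682

The lottery's expected utility is 0.20·u(10000) + 0.80·u(0) = 0.20·10000^α (since u(0) = 0 for α > 0).
Indifference: 3841^α = 0.20·10000^α, so (3841/10000)^α = 0.20.
Take logs: α = ln 0.20 / ln(3841/10000) ≈ 1.68201.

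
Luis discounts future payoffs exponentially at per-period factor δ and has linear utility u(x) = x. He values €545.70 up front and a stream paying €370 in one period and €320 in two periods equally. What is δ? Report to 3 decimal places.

Present value of the stream is 370·δ + 320·δ². Indifference gives 370δ + 320δ² = 545.70.
That is, 320δ² + 370δ − 545.70 = 0, a quadratic in δ.
δ = (−370 + √(370² + 4·320·545.70)) / (2·320) = (−370 + √835396.00) / 640 ≈ 0.850.

δ ≈ 0.850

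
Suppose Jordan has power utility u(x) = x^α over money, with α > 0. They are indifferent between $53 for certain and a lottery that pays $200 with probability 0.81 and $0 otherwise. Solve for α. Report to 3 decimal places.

α ≈ 0.159

The lottery's expected utility is 0.81·u(200) + 0.19·u(0) = 0.81·200^α (since u(0) = 0 for α > 0).
Equating: 53^α = 0.81·200^α, i.e. 0.2650^α = 0.81.
α = ln(0.81) / ln(53/200) = -0.210721/-1.328025 ≈ 0.159.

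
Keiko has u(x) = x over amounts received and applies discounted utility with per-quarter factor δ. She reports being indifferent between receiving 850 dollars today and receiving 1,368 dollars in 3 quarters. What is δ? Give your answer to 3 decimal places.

Equating discounted utilities: u(850) = δ^3·u(1368) ⇒ δ^3 = u(850)/u(1368).
With u(x) = x: δ^3 = 850/1368 = 0.62135.
Taking the cube root: δ = 0.62135^(1/3) ≈ 0.853.

δ ≈ 0.853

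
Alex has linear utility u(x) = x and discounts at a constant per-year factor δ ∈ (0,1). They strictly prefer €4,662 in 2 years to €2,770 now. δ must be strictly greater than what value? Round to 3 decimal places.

δ > 0.771

The preference means 2770 < δ^2·4662.
Hence δ^2 > 2770/4662 = 0.59417, and x ↦ x^(1/2) is increasing on (0,∞).
δ > (2770/4662)^(1/2) ≈ 0.771.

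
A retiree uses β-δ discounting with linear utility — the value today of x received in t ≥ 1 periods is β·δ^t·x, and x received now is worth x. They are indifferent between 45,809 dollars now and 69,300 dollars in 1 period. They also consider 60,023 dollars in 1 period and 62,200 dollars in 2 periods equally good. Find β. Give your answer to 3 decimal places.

β ≈ 0.685

From the later pair, β·δ^1·60023 = β·δ^2·62200; dividing through, δ = 60023/62200 = 0.96500.
Substituting δ into 45809 = β·δ·69300: β = 45809/(66874.500) ≈ 0.685.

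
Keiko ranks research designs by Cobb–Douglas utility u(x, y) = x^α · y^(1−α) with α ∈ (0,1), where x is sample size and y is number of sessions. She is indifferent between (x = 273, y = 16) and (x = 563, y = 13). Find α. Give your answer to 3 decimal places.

Indifference: 273^α · 16^(1−α) = 563^α · 13^(1−α).
Taking logs: α·ln 273 + (1−α)·ln 16 = α·ln 563 + (1−α)·ln 13, i.e. α·-0.723808 = (1−α)·-0.207639.
With A = -0.723808 and B = -0.207639: α·A = (1−α)·B, so α = B/(A+B) = -0.207639/-0.931447 ≈ 0.223.

α ≈ 0.223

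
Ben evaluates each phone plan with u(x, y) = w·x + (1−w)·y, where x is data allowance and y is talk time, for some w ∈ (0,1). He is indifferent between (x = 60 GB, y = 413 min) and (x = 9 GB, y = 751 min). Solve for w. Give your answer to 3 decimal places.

u(60,413) = u(9,751) means w·60 + (1−w)·413 = w·9 + (1−w)·751.
Rearranging, 51·w − 338·(1−w) = 0.
So w/(1−w) = 338/51 = 6.6275, giving w = 338/(51+338) = 0.869.

w = 0.869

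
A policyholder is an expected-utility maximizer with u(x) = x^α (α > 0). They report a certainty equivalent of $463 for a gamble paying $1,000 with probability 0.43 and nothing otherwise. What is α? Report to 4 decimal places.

α ≈ 1.0960

The lottery's expected utility is 0.43·u(1000) + 0.57·u(0) = 0.43·1000^α (since u(0) = 0 for α > 0).
Setting u(463) equal to that: 463^α = 0.43·1000^α ⇒ (463/1000)^α = 0.43.
α = ln(0.43) / ln(463/1000) = -0.8439701/-0.7700282 ≈ 1.0960.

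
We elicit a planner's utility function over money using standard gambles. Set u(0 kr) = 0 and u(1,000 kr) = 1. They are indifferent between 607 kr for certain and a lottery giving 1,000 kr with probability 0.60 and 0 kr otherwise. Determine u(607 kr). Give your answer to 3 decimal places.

0.600

The indifference gives u(607 kr) = 0.60·u(1,000 kr) + 0.40·u(0 kr) = 0.60·1 + 0.40·0 = 0.60.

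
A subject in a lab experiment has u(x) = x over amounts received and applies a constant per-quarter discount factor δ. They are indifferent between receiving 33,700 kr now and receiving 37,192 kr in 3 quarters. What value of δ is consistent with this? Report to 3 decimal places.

δ ≈ 0.968

The payoff in 3 quarters is discounted by δ^3, so u(33700) = δ^3·u(37192) and δ^3 = u(33700)/u(37192).
With u(x) = x: δ^3 = 33700/37192 = 0.90611.
Hence δ = (0.90611)^(1/3) = 0.96767.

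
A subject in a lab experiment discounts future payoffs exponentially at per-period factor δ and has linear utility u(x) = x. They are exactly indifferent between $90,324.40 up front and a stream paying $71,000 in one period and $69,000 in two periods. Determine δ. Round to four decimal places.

Present value of the stream is 71000·δ + 69000·δ². Indifference gives 71000δ + 69000δ² = 90324.40.
That is, 69000δ² + 71000δ − 90324.40 = 0, a quadratic in δ.
δ = (−71000 + √(71000² + 4·69000·90324.40)) / (2·69000) = (−71000 + √29970534400.00) / 138000 ≈ 0.7400.

δ ≈ 0.7400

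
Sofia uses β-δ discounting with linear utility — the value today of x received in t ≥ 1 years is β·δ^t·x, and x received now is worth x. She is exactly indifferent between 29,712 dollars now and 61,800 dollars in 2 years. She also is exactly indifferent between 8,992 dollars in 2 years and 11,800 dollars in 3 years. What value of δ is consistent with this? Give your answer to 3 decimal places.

The second indifference involves only future payoffs, so β cancels: β·δ^2·8992 = β·δ^3·11800, giving δ = 8992/11800 = 0.76203.

δ ≈ 0.762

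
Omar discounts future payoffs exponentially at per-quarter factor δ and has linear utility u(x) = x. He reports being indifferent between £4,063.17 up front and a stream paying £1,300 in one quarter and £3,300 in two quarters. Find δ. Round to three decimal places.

δ ≈ 0.930

The stream is worth 1300δ + 3300δ² today, so 1300δ + 3300δ² = 4063.17.
That is, 3300δ² + 1300δ − 4063.17 = 0, a quadratic in δ.
The positive root is δ = [−1300 + √(1300² + 4·3300·4063.17)] / (2·3300) = (−1300 + 7438.000)/6600 ≈ 0.930.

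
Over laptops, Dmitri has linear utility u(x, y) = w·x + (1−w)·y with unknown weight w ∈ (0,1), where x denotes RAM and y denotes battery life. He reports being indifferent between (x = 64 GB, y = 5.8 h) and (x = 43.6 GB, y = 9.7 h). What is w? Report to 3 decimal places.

w = 0.160

Equating utilities: w·64 + (1−w)·5.8 = w·43.6 + (1−w)·9.7.
Collecting terms: w·20.4 = (1−w)·3.9.
The marginal rate of substitution is 3.9/20.4, so w = 3.9/(20.4+3.9) = 0.160.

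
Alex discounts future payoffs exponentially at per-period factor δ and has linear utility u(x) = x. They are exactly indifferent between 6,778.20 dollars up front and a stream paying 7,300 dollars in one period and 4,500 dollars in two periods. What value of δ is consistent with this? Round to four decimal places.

Equating present values: 6778.20 = 7300δ + 4500δ².
Rearranged: 4500δ² + 7300δ − 6778.20 = 0.
δ = (−7300 + √(7300² + 4·4500·6778.20)) / (2·4500) = (−7300 + √175297600.00) / 9000 ≈ 0.6600.

δ ≈ 0.6600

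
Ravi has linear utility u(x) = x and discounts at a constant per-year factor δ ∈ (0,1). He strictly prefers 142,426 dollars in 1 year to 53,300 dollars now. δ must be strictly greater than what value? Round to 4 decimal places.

Under u(x) = x this choice says 53300 < δ·142426.
Dividing through by 142426 gives δ > 0.37423.

δ > 0.3742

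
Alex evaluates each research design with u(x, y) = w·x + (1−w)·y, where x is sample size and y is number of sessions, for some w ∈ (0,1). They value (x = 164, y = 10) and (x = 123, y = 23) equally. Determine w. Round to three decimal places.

Indifference: w·164 + (1−w)·10 = w·123 + (1−w)·23.
w·(164−123) = (1−w)·(23−10), i.e. w·41 = (1−w)·13.
Hence w = 13/(41+13) = 13/54 = 0.241.

w = 0.241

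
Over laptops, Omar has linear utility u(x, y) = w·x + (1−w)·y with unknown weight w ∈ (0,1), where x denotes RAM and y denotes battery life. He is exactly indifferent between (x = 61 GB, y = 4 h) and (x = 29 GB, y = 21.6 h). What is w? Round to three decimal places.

Indifference: w·61 + (1−w)·4 = w·29 + (1−w)·21.6.
Collecting terms: w·32 = (1−w)·17.6.
The marginal rate of substitution is 17.6/32, so w = 17.6/(32+17.6) = 0.355.

w = 0.355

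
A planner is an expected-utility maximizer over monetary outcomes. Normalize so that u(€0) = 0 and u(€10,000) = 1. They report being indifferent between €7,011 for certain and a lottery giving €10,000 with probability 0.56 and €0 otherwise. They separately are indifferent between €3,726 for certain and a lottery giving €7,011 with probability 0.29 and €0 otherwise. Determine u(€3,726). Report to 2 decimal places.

First, u(€7,011) = 0.56·u(€10,000) + 0.44·u(€0) = 0.56.
The second indifference gives u(€3,726) = 0.29·u(€7,011) + 0.71·u(€0) = 0.29·0.56 + 0.71·0.00 = 0.1624.

0.16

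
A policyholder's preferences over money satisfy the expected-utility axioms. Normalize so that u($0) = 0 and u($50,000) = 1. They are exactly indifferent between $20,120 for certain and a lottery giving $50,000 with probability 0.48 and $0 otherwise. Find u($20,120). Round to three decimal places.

By the standard-gamble method, u($20,120) is just the indifference probability on the best outcome: 0.48.

0.480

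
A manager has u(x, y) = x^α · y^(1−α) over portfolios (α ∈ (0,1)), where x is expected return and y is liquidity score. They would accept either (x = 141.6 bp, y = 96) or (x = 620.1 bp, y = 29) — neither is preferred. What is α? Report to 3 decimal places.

α ≈ 0.448

Set the two utilities equal: 141.6^α·96^(1−α) = 620.1^α·29^(1−α).
Taking logs: α·ln 141.6 + (1−α)·ln 96 = α·ln 620.1 + (1−α)·ln 29, i.e. α·-1.476875 = (1−α)·-1.197052.
With A = -1.476875 and B = -1.197052: α·A = (1−α)·B, so α = B/(A+B) = -1.197052/-2.673927 ≈ 0.448.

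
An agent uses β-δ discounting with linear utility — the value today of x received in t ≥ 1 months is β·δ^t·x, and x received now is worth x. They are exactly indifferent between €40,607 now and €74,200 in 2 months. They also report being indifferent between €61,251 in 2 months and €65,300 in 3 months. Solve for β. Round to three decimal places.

Both payoffs in the second observation are in the future, so β drops out: δ^2·61251 = δ^3·65300 ⇒ δ = 61251/65300 = 0.93799.
The first indifference: 40607 = β·δ^2·74200, so β = 40607/(δ^2·74200) = 40607/(0.87983·74200) ≈ 0.622.

β ≈ 0.622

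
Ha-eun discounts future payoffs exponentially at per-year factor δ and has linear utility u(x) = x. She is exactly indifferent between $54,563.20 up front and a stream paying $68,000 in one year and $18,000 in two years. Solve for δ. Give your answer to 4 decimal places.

The stream is worth 68000δ + 18000δ² today, so 68000δ + 18000δ² = 54563.20.
So 18000δ² + 68000δ − 54563.20 = 0.
By the quadratic formula (taking the positive root), δ = (−68000 + √8552550400.00) / 36000 ≈ 0.6800.

δ ≈ 0.6800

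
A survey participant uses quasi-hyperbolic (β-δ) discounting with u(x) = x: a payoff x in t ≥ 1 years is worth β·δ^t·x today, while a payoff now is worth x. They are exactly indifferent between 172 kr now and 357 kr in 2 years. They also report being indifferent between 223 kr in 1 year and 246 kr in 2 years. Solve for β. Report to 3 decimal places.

β ≈ 0.586

Both payoffs in the second observation are in the future, so β drops out: δ^1·223 = δ^2·246 ⇒ δ = 223/246 = 0.90650.
Substituting δ into 172 = β·δ^2·357: β = 172/(293.365) ≈ 0.586.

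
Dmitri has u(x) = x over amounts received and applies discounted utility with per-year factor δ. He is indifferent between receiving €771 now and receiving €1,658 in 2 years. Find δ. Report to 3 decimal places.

δ ≈ 0.682

Indifference means u(771) = δ^2 · u(1658), so δ^2 = u(771)/u(1658).
With u(x) = x: δ^2 = 771/1658 = 0.46502.
So δ = 0.46502^(1/2) ≈ 0.682.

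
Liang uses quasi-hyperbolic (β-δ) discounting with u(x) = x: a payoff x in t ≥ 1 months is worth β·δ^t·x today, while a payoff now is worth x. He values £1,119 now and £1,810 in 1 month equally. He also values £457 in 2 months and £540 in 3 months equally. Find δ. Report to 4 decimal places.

δ ≈ 0.8463

From the later pair, β·δ^2·457 = β·δ^3·540; dividing through, δ = 457/540 = 0.84630.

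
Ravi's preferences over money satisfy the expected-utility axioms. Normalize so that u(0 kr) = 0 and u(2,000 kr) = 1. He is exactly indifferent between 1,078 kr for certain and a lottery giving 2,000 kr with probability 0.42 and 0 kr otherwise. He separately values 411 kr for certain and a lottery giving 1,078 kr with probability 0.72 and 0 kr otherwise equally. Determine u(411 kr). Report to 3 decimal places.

0.302

The first gamble pins u(1,078 kr): it must equal 0.42·1 + 0.58·0 = 0.42.
Chaining: u(411 kr) = 0.72·0.42 + 0.28·0.00 = 0.3024.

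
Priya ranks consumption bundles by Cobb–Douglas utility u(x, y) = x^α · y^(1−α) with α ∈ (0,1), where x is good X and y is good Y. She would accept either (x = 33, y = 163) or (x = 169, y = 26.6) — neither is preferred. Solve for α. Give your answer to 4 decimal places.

α ≈ 0.5260

Indifference: 33^α · 163^(1−α) = 169^α · 26.6^(1−α).
(33/169)^α = (26.6/163)^(1−α); take logs: α·ln(33/169) = (1−α)·ln(26.6/163), i.e. α·-1.6333912 = (1−α)·-1.8128390.
With A = -1.6333912 and B = -1.8128390: α·A = (1−α)·B, so α = B/(A+B) = -1.8128390/-3.4462302 ≈ 0.5260.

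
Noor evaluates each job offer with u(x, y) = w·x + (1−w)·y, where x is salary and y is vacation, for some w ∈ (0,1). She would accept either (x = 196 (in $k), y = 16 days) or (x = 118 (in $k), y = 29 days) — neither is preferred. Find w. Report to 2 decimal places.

w = 0.14

u(196,16) = u(118,29) means w·196 + (1−w)·16 = w·118 + (1−w)·29.
Rearranging, 78·w − 13·(1−w) = 0.
Hence w = 13/(78+13) = 13/91 = 0.14.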